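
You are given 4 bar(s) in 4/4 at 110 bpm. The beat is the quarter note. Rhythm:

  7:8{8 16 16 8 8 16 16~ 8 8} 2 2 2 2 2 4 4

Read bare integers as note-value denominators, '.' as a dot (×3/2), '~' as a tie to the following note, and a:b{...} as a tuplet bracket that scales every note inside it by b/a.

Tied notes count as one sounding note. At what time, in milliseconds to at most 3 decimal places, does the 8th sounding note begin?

note 8 onset = 24/7b = 1870.13ms

1. 0.0ms @ 0 + 311.688ms (4/7)
2. 311.688ms @ 4/7 + 155.844ms (2/7)
3. 467.532ms @ 6/7 + 155.844ms (2/7)
4. 623.377ms @ 8/7 + 311.688ms (4/7)
5. 935.065ms @ 12/7 + 311.688ms (4/7)
6. 1246.753ms @ 16/7 + 155.844ms (2/7)
7. 1402.597ms @ 18/7 + 467.532ms (6/7)
8. 1870.13ms @ 24/7 + 311.688ms (4/7)
9. 2181.818ms @ 4 + 1090.909ms (2)
10. 3272.727ms @ 6 + 1090.909ms (2)
11. 4363.636ms @ 8 + 1090.909ms (2)
12. 5454.545ms @ 10 + 1090.909ms (2)
13. 6545.455ms @ 12 + 1090.909ms (2)
14. 7636.364ms @ 14 + 545.455ms (1)
15. 8181.818ms @ 15 + 545.455ms (1)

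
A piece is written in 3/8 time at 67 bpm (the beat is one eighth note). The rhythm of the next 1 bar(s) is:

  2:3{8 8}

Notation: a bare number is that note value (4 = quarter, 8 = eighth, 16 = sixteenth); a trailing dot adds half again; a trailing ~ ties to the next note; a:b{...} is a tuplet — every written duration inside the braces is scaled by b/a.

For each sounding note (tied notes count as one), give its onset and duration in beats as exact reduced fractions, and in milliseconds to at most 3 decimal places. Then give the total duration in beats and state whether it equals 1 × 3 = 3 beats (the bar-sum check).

1) 0.0ms=0b +1343.284ms=3/2b
2) 1343.284ms=3/2b +1343.284ms=3/2b
Σ=3b of 3 (67bpm 3/8) — PASS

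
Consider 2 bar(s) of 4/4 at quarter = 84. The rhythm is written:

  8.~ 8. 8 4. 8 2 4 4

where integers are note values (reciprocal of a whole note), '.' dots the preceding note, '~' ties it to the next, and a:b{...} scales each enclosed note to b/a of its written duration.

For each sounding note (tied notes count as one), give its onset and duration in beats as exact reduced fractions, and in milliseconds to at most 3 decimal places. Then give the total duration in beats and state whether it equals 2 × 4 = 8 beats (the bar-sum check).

1) 0.0ms=0b +1071.429ms=3/2b
2) 1071.429ms=3/2b +357.143ms=1/2b
3) 1428.571ms=2b +1071.429ms=3/2b
4) 2500.0ms=7/2b +357.143ms=1/2b
5) 2857.143ms=4b +1428.571ms=2b
6) 4285.714ms=6b +714.286ms=1b
7) 5000.0ms=7b +714.286ms=1b
Σ=8b of 8 (84bpm 4/4) — PASS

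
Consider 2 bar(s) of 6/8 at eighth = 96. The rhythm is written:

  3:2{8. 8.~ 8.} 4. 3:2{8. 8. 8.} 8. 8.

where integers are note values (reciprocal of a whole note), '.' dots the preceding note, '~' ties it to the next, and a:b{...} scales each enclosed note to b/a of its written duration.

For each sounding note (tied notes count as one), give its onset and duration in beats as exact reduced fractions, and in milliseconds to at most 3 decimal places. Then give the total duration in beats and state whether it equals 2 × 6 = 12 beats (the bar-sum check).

1) 0.0ms=0b +625.0ms=1b
2) 625.0ms=1b +1250.0ms=2b
3) 1875.0ms=3b +1875.0ms=3b
4) 3750.0ms=6b +625.0ms=1b
5) 4375.0ms=7b +625.0ms=1b
6) 5000.0ms=8b +625.0ms=1b
7) 5625.0ms=9b +937.5ms=3/2b
8) 6562.5ms=21/2b +937.5ms=3/2b
Σ=12b of 12 (96bpm 6/8) — PASS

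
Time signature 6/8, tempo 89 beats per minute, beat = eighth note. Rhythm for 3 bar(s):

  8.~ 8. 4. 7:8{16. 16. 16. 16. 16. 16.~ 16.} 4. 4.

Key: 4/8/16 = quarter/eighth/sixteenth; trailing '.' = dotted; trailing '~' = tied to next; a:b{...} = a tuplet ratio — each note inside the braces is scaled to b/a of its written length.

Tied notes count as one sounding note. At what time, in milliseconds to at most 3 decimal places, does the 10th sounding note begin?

1. 0.0ms @ 0 + 2022.472ms (3)
2. 2022.472ms @ 3 + 2022.472ms (3)
3. 4044.944ms @ 6 + 577.849ms (6/7)
4. 4622.793ms @ 48/7 + 577.849ms (6/7)
5. 5200.642ms @ 54/7 + 577.849ms (6/7)
6. 5778.491ms @ 60/7 + 577.849ms (6/7)
7. 6356.34ms @ 66/7 + 577.849ms (6/7)
8. 6934.189ms @ 72/7 + 1155.698ms (12/7)
9. 8089.888ms @ 12 + 2022.472ms (3)
10. 10112.36ms @ 15 + 2022.472ms (3)

note 10 onset = 15b = 10112.36ms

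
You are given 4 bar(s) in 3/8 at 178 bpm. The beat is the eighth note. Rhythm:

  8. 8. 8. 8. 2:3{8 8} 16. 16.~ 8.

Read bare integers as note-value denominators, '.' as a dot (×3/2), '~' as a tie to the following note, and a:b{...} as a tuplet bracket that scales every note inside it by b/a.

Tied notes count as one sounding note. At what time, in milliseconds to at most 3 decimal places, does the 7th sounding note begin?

1. 0.0ms @ 0 + 505.618ms (3/2)
2. 505.618ms @ 3/2 + 505.618ms (3/2)
3. 1011.236ms @ 3 + 505.618ms (3/2)
4. 1516.854ms @ 9/2 + 505.618ms (3/2)
5. 2022.472ms @ 6 + 505.618ms (3/2)
6. 2528.09ms @ 15/2 + 505.618ms (3/2)
7. 3033.708ms @ 9 + 252.809ms (3/4)
8. 3286.517ms @ 39/4 + 758.427ms (9/4)

note 7 onset = 9b = 3033.708ms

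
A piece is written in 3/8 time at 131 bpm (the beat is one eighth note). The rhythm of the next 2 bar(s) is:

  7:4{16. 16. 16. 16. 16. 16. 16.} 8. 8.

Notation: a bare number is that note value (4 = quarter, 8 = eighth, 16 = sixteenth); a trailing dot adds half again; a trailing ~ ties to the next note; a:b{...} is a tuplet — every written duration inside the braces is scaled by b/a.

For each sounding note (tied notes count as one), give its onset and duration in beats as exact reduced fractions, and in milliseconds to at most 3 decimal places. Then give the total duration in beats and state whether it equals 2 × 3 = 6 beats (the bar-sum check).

1) 0.0ms=0b +196.292ms=3/7b
2) 196.292ms=3/7b +196.292ms=3/7b
3) 392.585ms=6/7b +196.292ms=3/7b
4) 588.877ms=9/7b +196.292ms=3/7b
5) 785.169ms=12/7b +196.292ms=3/7b
6) 981.461ms=15/7b +196.292ms=3/7b
7) 1177.754ms=18/7b +196.292ms=3/7b
8) 1374.046ms=3b +687.023ms=3/2b
9) 2061.069ms=9/2b +687.023ms=3/2b
Σ=6b of 6 (131bpm 3/8) — PASS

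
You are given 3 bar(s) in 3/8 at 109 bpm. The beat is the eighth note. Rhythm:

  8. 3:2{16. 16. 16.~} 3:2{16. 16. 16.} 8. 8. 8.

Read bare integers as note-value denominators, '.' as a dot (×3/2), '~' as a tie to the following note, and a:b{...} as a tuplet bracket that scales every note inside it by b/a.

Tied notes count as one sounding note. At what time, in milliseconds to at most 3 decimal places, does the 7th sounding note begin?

1. 0.0ms @ 0 + 825.688ms (3/2)
2. 825.688ms @ 3/2 + 275.229ms (1/2)
3. 1100.917ms @ 2 + 275.229ms (1/2)
4. 1376.147ms @ 5/2 + 550.459ms (1)
5. 1926.606ms @ 7/2 + 275.229ms (1/2)
6. 2201.835ms @ 4 + 275.229ms (1/2)
7. 2477.064ms @ 9/2 + 825.688ms (3/2)
8. 3302.752ms @ 6 + 825.688ms (3/2)
9. 4128.44ms @ 15/2 + 825.688ms (3/2)

note 7 onset = 9/2b = 2477.064ms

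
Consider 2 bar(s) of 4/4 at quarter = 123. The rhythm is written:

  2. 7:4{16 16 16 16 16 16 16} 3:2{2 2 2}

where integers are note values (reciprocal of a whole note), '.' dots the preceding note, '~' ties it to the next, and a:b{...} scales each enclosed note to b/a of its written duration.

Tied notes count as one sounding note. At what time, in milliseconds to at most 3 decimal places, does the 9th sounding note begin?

1. 0.0ms @ 0 + 1463.415ms (3)
2. 1463.415ms @ 3 + 69.686ms (1/7)
3. 1533.101ms @ 22/7 + 69.686ms (1/7)
4. 1602.787ms @ 23/7 + 69.686ms (1/7)
5. 1672.474ms @ 24/7 + 69.686ms (1/7)
6. 1742.16ms @ 25/7 + 69.686ms (1/7)
7. 1811.847ms @ 26/7 + 69.686ms (1/7)
8. 1881.533ms @ 27/7 + 69.686ms (1/7)
9. 1951.22ms @ 4 + 650.407ms (4/3)
10. 2601.626ms @ 16/3 + 650.407ms (4/3)
11. 3252.033ms @ 20/3 + 650.407ms (4/3)

note 9 onset = 4b = 1951.22ms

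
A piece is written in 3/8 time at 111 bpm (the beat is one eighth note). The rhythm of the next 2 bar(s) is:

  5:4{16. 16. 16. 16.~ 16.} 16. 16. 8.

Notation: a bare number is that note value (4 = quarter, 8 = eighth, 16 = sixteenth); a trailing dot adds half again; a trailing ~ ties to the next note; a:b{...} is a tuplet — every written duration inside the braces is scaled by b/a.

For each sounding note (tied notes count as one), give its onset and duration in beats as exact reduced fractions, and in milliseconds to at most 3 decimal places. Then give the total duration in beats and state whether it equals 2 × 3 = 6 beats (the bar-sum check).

1) 0.0ms=0b +324.324ms=3/5b
2) 324.324ms=3/5b +324.324ms=3/5b
3) 648.649ms=6/5b +324.324ms=3/5b
4) 972.973ms=9/5b +648.649ms=6/5b
5) 1621.622ms=3b +405.405ms=3/4b
6) 2027.027ms=15/4b +405.405ms=3/4b
7) 2432.432ms=9/2b +810.811ms=3/2b
Σ=6b of 6 (111bpm 3/8) — PASS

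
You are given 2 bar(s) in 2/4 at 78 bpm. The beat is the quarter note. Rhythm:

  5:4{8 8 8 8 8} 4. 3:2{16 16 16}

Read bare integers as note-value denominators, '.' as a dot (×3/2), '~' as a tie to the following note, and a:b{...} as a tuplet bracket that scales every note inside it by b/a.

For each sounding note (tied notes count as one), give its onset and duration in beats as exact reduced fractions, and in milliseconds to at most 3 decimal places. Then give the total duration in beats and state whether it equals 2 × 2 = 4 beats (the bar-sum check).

1) 0.0ms=0b +307.692ms=2/5b
2) 307.692ms=2/5b +307.692ms=2/5b
3) 615.385ms=4/5b +307.692ms=2/5b
4) 923.077ms=6/5b +307.692ms=2/5b
5) 1230.769ms=8/5b +307.692ms=2/5b
6) 1538.462ms=2b +1153.846ms=3/2b
7) 2692.308ms=7/2b +128.205ms=1/6b
8) 2820.513ms=11/3b +128.205ms=1/6b
9) 2948.718ms=23/6b +128.205ms=1/6b
Σ=4b of 4 (78bpm 2/4) — PASS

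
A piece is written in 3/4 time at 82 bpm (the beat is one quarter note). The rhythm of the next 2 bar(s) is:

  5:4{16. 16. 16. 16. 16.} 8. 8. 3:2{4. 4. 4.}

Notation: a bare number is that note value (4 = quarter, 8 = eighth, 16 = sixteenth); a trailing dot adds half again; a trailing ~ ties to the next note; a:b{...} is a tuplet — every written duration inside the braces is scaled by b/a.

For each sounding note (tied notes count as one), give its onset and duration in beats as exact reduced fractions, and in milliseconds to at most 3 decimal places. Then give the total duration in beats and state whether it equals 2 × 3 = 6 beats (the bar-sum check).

1) 0.0ms=0b +219.512ms=3/10b
2) 219.512ms=3/10b +219.512ms=3/10b
3) 439.024ms=3/5b +219.512ms=3/10b
4) 658.537ms=9/10b +219.512ms=3/10b
5) 878.049ms=6/5b +219.512ms=3/10b
6) 1097.561ms=3/2b +548.78ms=3/4b
7) 1646.341ms=9/4b +548.78ms=3/4b
8) 2195.122ms=3b +731.707ms=1b
9) 2926.829ms=4b +731.707ms=1b
10) 3658.537ms=5b +731.707ms=1b
Σ=6b of 6 (82bpm 3/4) — PASS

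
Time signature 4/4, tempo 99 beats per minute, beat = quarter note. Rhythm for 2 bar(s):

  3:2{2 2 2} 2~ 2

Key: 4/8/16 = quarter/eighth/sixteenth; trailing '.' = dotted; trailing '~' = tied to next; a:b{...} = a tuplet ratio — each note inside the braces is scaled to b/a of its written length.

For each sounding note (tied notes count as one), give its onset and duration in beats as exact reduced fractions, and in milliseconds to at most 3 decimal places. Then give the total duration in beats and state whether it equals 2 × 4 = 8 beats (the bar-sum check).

1) 0.0ms=0b +808.081ms=4/3b
2) 808.081ms=4/3b +808.081ms=4/3b
3) 1616.162ms=8/3b +808.081ms=4/3b
4) 2424.242ms=4b +2424.242ms=4b
Σ=8b of 8 (99bpm 4/4) — PASS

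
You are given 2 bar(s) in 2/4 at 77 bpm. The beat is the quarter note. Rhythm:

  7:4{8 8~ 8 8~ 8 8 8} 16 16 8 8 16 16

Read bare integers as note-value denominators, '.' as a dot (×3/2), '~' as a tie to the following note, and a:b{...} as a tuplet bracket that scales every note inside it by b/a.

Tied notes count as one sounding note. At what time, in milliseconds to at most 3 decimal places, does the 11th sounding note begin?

1. 0.0ms @ 0 + 222.635ms (2/7)
2. 222.635ms @ 2/7 + 445.269ms (4/7)
3. 667.904ms @ 6/7 + 445.269ms (4/7)
4. 1113.173ms @ 10/7 + 222.635ms (2/7)
5. 1335.807ms @ 12/7 + 222.635ms (2/7)
6. 1558.442ms @ 2 + 194.805ms (1/4)
7. 1753.247ms @ 9/4 + 194.805ms (1/4)
8. 1948.052ms @ 5/2 + 389.61ms (1/2)
9. 2337.662ms @ 3 + 389.61ms (1/2)
10. 2727.273ms @ 7/2 + 194.805ms (1/4)
11. 2922.078ms @ 15/4 + 194.805ms (1/4)

note 11 onset = 15/4b = 2922.078ms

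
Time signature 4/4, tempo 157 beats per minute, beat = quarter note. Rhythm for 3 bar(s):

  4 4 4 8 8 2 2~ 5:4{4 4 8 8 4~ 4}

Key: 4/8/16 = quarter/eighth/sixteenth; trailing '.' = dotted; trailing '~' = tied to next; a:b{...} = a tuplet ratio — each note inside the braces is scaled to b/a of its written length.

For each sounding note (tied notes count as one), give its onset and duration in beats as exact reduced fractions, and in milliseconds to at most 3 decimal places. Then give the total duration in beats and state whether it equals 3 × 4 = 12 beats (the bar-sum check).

1) 0.0ms=0b +382.166ms=1b
2) 382.166ms=1b +382.166ms=1b
3) 764.331ms=2b +382.166ms=1b
4) 1146.497ms=3b +191.083ms=1/2b
5) 1337.58ms=7/2b +191.083ms=1/2b
6) 1528.662ms=4b +764.331ms=2b
7) 2292.994ms=6b +1070.064ms=14/5b
8) 3363.057ms=44/5b +305.732ms=4/5b
9) 3668.79ms=48/5b +152.866ms=2/5b
10) 3821.656ms=10b +152.866ms=2/5b
11) 3974.522ms=52/5b +611.465ms=8/5b
Σ=12b of 12 (157bpm 4/4) — PASS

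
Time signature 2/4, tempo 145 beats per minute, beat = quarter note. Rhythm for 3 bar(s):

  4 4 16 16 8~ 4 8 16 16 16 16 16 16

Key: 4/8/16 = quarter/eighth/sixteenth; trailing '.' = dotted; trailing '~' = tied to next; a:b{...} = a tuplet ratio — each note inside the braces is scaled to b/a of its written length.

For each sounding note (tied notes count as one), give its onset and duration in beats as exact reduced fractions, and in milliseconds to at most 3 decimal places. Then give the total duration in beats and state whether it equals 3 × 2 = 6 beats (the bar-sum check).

1) 0.0ms=0b +413.793ms=1b
2) 413.793ms=1b +413.793ms=1b
3) 827.586ms=2b +103.448ms=1/4b
4) 931.034ms=9/4b +103.448ms=1/4b
5) 1034.483ms=5/2b +620.69ms=3/2b
6) 1655.172ms=4b +206.897ms=1/2b
7) 1862.069ms=9/2b +103.448ms=1/4b
8) 1965.517ms=19/4b +103.448ms=1/4b
9) 2068.966ms=5b +103.448ms=1/4b
10) 2172.414ms=21/4b +103.448ms=1/4b
11) 2275.862ms=11/2b +103.448ms=1/4b
12) 2379.31ms=23/4b +103.448ms=1/4b
Σ=6b of 6 (145bpm 2/4) — PASS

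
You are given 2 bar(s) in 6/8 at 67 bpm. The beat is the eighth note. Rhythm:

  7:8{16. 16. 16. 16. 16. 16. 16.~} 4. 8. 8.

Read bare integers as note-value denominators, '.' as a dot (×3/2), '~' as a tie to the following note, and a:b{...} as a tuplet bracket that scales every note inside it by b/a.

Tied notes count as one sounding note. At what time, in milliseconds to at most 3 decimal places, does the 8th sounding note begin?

1. 0.0ms @ 0 + 767.591ms (6/7)
2. 767.591ms @ 6/7 + 767.591ms (6/7)
3. 1535.181ms @ 12/7 + 767.591ms (6/7)
4. 2302.772ms @ 18/7 + 767.591ms (6/7)
5. 3070.362ms @ 24/7 + 767.591ms (6/7)
6. 3837.953ms @ 30/7 + 767.591ms (6/7)
7. 4605.544ms @ 36/7 + 3454.158ms (27/7)
8. 8059.701ms @ 9 + 1343.284ms (3/2)
9. 9402.985ms @ 21/2 + 1343.284ms (3/2)

note 8 onset = 9b = 8059.701ms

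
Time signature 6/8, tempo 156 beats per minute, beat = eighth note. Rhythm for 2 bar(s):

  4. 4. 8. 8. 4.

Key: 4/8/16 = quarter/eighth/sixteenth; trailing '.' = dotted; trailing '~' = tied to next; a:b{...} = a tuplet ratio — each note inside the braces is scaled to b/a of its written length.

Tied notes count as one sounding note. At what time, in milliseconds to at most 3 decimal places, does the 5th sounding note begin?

1. 0.0ms @ 0 + 1153.846ms (3)
2. 1153.846ms @ 3 + 1153.846ms (3)
3. 2307.692ms @ 6 + 576.923ms (3/2)
4. 2884.615ms @ 15/2 + 576.923ms (3/2)
5. 3461.538ms @ 9 + 1153.846ms (3)

note 5 onset = 9b = 3461.538ms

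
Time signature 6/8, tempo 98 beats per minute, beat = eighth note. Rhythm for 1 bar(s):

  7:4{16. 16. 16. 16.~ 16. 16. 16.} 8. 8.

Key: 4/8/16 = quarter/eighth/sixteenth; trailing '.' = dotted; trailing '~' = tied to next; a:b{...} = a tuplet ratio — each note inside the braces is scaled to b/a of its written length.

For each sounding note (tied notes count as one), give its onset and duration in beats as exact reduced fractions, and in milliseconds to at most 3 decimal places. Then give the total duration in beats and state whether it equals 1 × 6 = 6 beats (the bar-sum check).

1) 0.0ms=0b +262.391ms=3/7b
2) 262.391ms=3/7b +262.391ms=3/7b
3) 524.781ms=6/7b +262.391ms=3/7b
4) 787.172ms=9/7b +524.781ms=6/7b
5) 1311.953ms=15/7b +262.391ms=3/7b
6) 1574.344ms=18/7b +262.391ms=3/7b
7) 1836.735ms=3b +918.367ms=3/2b
8) 2755.102ms=9/2b +918.367ms=3/2b
Σ=6b of 6 (98bpm 6/8) — PASS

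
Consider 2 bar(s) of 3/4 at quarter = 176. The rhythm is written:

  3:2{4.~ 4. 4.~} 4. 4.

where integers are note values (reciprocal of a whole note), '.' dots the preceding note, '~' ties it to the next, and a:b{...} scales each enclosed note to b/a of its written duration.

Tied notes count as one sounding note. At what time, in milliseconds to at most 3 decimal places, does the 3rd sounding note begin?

note 3 onset = 9/2b = 1534.091ms

1. 0.0ms @ 0 + 681.818ms (2)
2. 681.818ms @ 2 + 852.273ms (5/2)
3. 1534.091ms @ 9/2 + 511.364ms (3/2)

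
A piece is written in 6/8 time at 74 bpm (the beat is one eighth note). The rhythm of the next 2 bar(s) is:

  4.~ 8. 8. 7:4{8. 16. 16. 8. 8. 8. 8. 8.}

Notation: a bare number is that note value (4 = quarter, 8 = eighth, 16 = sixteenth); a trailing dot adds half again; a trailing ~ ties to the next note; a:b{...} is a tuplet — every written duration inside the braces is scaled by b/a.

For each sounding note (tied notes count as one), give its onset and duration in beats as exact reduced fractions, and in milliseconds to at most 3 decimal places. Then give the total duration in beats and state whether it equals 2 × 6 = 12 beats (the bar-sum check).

1) 0.0ms=0b +3648.649ms=9/2b
2) 3648.649ms=9/2b +1216.216ms=3/2b
3) 4864.865ms=6b +694.981ms=6/7b
4) 5559.846ms=48/7b +347.49ms=3/7b
5) 5907.336ms=51/7b +347.49ms=3/7b
6) 6254.826ms=54/7b +694.981ms=6/7b
7) 6949.807ms=60/7b +694.981ms=6/7b
8) 7644.788ms=66/7b +694.981ms=6/7b
9) 8339.768ms=72/7b +694.981ms=6/7b
10) 9034.749ms=78/7b +694.981ms=6/7b
Σ=12b of 12 (74bpm 6/8) — PASS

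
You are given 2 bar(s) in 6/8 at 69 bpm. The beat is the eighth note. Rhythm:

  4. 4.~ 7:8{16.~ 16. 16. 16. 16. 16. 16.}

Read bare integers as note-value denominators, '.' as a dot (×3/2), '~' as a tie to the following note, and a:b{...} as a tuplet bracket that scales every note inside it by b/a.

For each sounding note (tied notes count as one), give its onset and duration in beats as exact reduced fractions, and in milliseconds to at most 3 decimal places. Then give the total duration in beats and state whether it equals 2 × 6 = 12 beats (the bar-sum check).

1) 0.0ms=0b +2608.696ms=3b
2) 2608.696ms=3b +4099.379ms=33/7b
3) 6708.075ms=54/7b +745.342ms=6/7b
4) 7453.416ms=60/7b +745.342ms=6/7b
5) 8198.758ms=66/7b +745.342ms=6/7b
6) 8944.099ms=72/7b +745.342ms=6/7b
7) 9689.441ms=78/7b +745.342ms=6/7b
Σ=12b of 12 (69bpm 6/8) — PASS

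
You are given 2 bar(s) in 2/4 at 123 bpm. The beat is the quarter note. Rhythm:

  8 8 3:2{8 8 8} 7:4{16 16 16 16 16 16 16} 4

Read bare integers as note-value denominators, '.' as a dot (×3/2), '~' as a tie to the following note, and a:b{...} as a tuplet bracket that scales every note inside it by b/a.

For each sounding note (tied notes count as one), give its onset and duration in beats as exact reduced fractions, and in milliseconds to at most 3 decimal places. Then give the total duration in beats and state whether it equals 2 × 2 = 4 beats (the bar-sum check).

1) 0.0ms=0b +243.902ms=1/2b
2) 243.902ms=1/2b +243.902ms=1/2b
3) 487.805ms=1b +162.602ms=1/3b
4) 650.407ms=4/3b +162.602ms=1/3b
5) 813.008ms=5/3b +162.602ms=1/3b
6) 975.61ms=2b +69.686ms=1/7b
7) 1045.296ms=15/7b +69.686ms=1/7b
8) 1114.983ms=16/7b +69.686ms=1/7b
9) 1184.669ms=17/7b +69.686ms=1/7b
10) 1254.355ms=18/7b +69.686ms=1/7b
11) 1324.042ms=19/7b +69.686ms=1/7b
12) 1393.728ms=20/7b +69.686ms=1/7b
13) 1463.415ms=3b +487.805ms=1b
Σ=4b of 4 (123bpm 2/4) — PASS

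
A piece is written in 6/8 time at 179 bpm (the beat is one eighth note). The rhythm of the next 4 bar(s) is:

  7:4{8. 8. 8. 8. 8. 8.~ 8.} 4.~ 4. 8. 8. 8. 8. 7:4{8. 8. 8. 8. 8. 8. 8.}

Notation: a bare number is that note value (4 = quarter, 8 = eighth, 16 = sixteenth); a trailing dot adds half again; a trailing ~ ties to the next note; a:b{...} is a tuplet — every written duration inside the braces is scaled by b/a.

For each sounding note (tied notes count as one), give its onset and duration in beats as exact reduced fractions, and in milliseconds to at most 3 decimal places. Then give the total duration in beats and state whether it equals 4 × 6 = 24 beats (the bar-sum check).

1) 0.0ms=0b +287.31ms=6/7b
2) 287.31ms=6/7b +287.31ms=6/7b
3) 574.621ms=12/7b +287.31ms=6/7b
4) 861.931ms=18/7b +287.31ms=6/7b
5) 1149.242ms=24/7b +287.31ms=6/7b
6) 1436.552ms=30/7b +574.621ms=12/7b
7) 2011.173ms=6b +2011.173ms=6b
8) 4022.346ms=12b +502.793ms=3/2b
9) 4525.14ms=27/2b +502.793ms=3/2b
10) 5027.933ms=15b +502.793ms=3/2b
11) 5530.726ms=33/2b +502.793ms=3/2b
12) 6033.52ms=18b +287.31ms=6/7b
13) 6320.83ms=132/7b +287.31ms=6/7b
14) 6608.14ms=138/7b +287.31ms=6/7b
15) 6895.451ms=144/7b +287.31ms=6/7b
16) 7182.761ms=150/7b +287.31ms=6/7b
17) 7470.072ms=156/7b +287.31ms=6/7b
18) 7757.382ms=162/7b +287.31ms=6/7b
Σ=24b of 24 (179bpm 6/8) — PASS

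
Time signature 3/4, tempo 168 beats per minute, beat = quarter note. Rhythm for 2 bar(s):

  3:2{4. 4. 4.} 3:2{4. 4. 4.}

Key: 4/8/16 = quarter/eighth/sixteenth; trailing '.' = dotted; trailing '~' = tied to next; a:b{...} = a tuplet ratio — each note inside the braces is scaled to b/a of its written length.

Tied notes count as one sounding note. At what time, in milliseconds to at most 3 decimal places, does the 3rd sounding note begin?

1. 0.0ms @ 0 + 357.143ms (1)
2. 357.143ms @ 1 + 357.143ms (1)
3. 714.286ms @ 2 + 357.143ms (1)
4. 1071.429ms @ 3 + 357.143ms (1)
5. 1428.571ms @ 4 + 357.143ms (1)
6. 1785.714ms @ 5 + 357.143ms (1)

note 3 onset = 2b = 714.286ms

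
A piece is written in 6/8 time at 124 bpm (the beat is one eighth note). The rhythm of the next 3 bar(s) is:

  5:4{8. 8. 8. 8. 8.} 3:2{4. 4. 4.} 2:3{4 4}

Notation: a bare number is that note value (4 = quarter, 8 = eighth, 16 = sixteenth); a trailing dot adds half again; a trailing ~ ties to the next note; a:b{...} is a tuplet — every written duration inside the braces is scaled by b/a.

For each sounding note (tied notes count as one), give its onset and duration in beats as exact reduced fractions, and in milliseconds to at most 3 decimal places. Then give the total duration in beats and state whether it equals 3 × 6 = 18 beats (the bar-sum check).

1) 0.0ms=0b +580.645ms=6/5b
2) 580.645ms=6/5b +580.645ms=6/5b
3) 1161.29ms=12/5b +580.645ms=6/5b
4) 1741.935ms=18/5b +580.645ms=6/5b
5) 2322.581ms=24/5b +580.645ms=6/5b
6) 2903.226ms=6b +967.742ms=2b
7) 3870.968ms=8b +967.742ms=2b
8) 4838.71ms=10b +967.742ms=2b
9) 5806.452ms=12b +1451.613ms=3b
10) 7258.065ms=15b +1451.613ms=3b
Σ=18b of 18 (124bpm 6/8) — PASS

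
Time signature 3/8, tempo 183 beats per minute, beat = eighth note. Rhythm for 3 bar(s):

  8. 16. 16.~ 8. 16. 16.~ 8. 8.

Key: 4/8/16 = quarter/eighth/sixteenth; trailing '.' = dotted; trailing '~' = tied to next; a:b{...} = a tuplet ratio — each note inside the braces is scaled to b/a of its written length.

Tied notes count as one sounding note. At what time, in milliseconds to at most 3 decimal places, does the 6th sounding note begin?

note 6 onset = 15/2b = 2459.016ms

1. 0.0ms @ 0 + 491.803ms (3/2)
2. 491.803ms @ 3/2 + 245.902ms (3/4)
3. 737.705ms @ 9/4 + 737.705ms (9/4)
4. 1475.41ms @ 9/2 + 245.902ms (3/4)
5. 1721.311ms @ 21/4 + 737.705ms (9/4)
6. 2459.016ms @ 15/2 + 491.803ms (3/2)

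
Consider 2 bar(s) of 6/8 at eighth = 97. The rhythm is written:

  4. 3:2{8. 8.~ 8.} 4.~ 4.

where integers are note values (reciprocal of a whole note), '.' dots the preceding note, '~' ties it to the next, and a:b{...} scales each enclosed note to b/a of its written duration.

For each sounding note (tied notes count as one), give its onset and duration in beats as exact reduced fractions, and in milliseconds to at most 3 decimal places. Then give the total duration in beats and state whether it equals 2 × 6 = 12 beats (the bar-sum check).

1) 0.0ms=0b +1855.67ms=3b
2) 1855.67ms=3b +618.557ms=1b
3) 2474.227ms=4b +1237.113ms=2b
4) 3711.34ms=6b +3711.34ms=6b
Σ=12b of 12 (97bpm 6/8) — PASS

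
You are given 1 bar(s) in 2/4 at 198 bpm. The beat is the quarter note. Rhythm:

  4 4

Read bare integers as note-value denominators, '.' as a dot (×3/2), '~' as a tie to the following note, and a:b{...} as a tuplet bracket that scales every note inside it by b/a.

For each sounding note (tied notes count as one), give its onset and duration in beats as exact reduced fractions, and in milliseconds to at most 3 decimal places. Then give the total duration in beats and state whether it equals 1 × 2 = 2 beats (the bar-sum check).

1) 0.0ms=0b +303.03ms=1b
2) 303.03ms=1b +303.03ms=1b
Σ=2b of 2 (198bpm 2/4) — PASS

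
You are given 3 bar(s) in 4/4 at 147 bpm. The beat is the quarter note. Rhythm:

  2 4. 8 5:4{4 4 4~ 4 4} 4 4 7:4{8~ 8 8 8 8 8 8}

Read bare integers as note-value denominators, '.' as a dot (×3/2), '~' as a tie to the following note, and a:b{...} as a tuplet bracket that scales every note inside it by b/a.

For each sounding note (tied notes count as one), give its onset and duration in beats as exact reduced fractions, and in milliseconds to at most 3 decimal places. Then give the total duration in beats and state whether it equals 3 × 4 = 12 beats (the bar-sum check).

1) 0.0ms=0b +816.327ms=2b
2) 816.327ms=2b +612.245ms=3/2b
3) 1428.571ms=7/2b +204.082ms=1/2b
4) 1632.653ms=4b +326.531ms=4/5b
5) 1959.184ms=24/5b +326.531ms=4/5b
6) 2285.714ms=28/5b +653.061ms=8/5b
7) 2938.776ms=36/5b +326.531ms=4/5b
8) 3265.306ms=8b +408.163ms=1b
9) 3673.469ms=9b +408.163ms=1b
10) 4081.633ms=10b +233.236ms=4/7b
11) 4314.869ms=74/7b +116.618ms=2/7b
12) 4431.487ms=76/7b +116.618ms=2/7b
13) 4548.105ms=78/7b +116.618ms=2/7b
14) 4664.723ms=80/7b +116.618ms=2/7b
15) 4781.341ms=82/7b +116.618ms=2/7b
Σ=12b of 12 (147bpm 4/4) — PASS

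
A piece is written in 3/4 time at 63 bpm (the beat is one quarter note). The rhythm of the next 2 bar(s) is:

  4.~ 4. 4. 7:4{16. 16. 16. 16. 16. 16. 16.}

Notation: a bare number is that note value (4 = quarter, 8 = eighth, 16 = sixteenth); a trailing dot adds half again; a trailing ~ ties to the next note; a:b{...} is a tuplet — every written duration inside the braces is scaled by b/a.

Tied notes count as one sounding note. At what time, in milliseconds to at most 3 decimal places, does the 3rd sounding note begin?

1. 0.0ms @ 0 + 2857.143ms (3)
2. 2857.143ms @ 3 + 1428.571ms (3/2)
3. 4285.714ms @ 9/2 + 204.082ms (3/14)
4. 4489.796ms @ 33/7 + 204.082ms (3/14)
5. 4693.878ms @ 69/14 + 204.082ms (3/14)
6. 4897.959ms @ 36/7 + 204.082ms (3/14)
7. 5102.041ms @ 75/14 + 204.082ms (3/14)
8. 5306.122ms @ 39/7 + 204.082ms (3/14)
9. 5510.204ms @ 81/14 + 204.082ms (3/14)

note 3 onset = 9/2b = 4285.714ms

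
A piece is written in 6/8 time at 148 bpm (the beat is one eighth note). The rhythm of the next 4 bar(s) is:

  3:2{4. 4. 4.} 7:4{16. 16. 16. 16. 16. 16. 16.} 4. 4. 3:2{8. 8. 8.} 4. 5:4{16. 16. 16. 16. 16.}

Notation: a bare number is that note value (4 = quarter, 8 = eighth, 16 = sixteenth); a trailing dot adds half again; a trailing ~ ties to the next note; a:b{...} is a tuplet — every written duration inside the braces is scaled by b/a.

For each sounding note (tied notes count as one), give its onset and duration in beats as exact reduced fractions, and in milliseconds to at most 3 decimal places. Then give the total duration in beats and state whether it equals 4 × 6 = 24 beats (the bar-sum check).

1) 0.0ms=0b +810.811ms=2b
2) 810.811ms=2b +810.811ms=2b
3) 1621.622ms=4b +810.811ms=2b
4) 2432.432ms=6b +173.745ms=3/7b
5) 2606.178ms=45/7b +173.745ms=3/7b
6) 2779.923ms=48/7b +173.745ms=3/7b
7) 2953.668ms=51/7b +173.745ms=3/7b
8) 3127.413ms=54/7b +173.745ms=3/7b
9) 3301.158ms=57/7b +173.745ms=3/7b
10) 3474.903ms=60/7b +173.745ms=3/7b
11) 3648.649ms=9b +1216.216ms=3b
12) 4864.865ms=12b +1216.216ms=3b
13) 6081.081ms=15b +405.405ms=1b
14) 6486.486ms=16b +405.405ms=1b
15) 6891.892ms=17b +405.405ms=1b
16) 7297.297ms=18b +1216.216ms=3b
17) 8513.514ms=21b +243.243ms=3/5b
18) 8756.757ms=108/5b +243.243ms=3/5b
19) 9000.0ms=111/5b +243.243ms=3/5b
20) 9243.243ms=114/5b +243.243ms=3/5b
21) 9486.486ms=117/5b +243.243ms=3/5b
Σ=24b of 24 (148bpm 6/8) — PASS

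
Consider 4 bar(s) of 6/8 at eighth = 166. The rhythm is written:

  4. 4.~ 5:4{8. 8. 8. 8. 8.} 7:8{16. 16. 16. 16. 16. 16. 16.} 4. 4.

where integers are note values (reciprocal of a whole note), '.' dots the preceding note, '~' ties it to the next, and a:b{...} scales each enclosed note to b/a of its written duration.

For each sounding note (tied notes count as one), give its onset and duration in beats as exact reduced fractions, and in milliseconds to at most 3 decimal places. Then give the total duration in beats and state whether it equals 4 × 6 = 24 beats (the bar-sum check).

1) 0.0ms=0b +1084.337ms=3b
2) 1084.337ms=3b +1518.072ms=21/5b
3) 2602.41ms=36/5b +433.735ms=6/5b
4) 3036.145ms=42/5b +433.735ms=6/5b
5) 3469.88ms=48/5b +433.735ms=6/5b
6) 3903.614ms=54/5b +433.735ms=6/5b
7) 4337.349ms=12b +309.811ms=6/7b
8) 4647.16ms=90/7b +309.811ms=6/7b
9) 4956.971ms=96/7b +309.811ms=6/7b
10) 5266.781ms=102/7b +309.811ms=6/7b
11) 5576.592ms=108/7b +309.811ms=6/7b
12) 5886.403ms=114/7b +309.811ms=6/7b
13) 6196.213ms=120/7b +309.811ms=6/7b
14) 6506.024ms=18b +1084.337ms=3b
15) 7590.361ms=21b +1084.337ms=3b
Σ=24b of 24 (166bpm 6/8) — PASS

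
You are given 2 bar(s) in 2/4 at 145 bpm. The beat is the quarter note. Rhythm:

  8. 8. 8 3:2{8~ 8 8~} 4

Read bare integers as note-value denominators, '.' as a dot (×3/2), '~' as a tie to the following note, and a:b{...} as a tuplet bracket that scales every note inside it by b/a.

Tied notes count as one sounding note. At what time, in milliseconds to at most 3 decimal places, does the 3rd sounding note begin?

note 3 onset = 3/2b = 620.69ms

1. 0.0ms @ 0 + 310.345ms (3/4)
2. 310.345ms @ 3/4 + 310.345ms (3/4)
3. 620.69ms @ 3/2 + 206.897ms (1/2)
4. 827.586ms @ 2 + 275.862ms (2/3)
5. 1103.448ms @ 8/3 + 551.724ms (4/3)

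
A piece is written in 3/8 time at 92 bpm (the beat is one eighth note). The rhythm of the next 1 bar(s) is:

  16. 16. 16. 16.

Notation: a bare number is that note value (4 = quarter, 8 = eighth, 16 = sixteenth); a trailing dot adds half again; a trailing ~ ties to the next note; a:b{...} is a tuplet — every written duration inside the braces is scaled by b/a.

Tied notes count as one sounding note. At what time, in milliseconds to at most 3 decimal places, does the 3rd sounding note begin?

1. 0.0ms @ 0 + 489.13ms (3/4)
2. 489.13ms @ 3/4 + 489.13ms (3/4)
3. 978.261ms @ 3/2 + 489.13ms (3/4)
4. 1467.391ms @ 9/4 + 489.13ms (3/4)

note 3 onset = 3/2b = 978.261ms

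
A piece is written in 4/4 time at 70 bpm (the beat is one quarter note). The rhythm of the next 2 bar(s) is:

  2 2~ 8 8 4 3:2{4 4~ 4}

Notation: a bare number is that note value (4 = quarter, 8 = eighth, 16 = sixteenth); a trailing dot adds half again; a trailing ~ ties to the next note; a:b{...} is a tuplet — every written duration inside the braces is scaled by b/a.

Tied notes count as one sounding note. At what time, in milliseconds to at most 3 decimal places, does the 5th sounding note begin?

1. 0.0ms @ 0 + 1714.286ms (2)
2. 1714.286ms @ 2 + 2142.857ms (5/2)
3. 3857.143ms @ 9/2 + 428.571ms (1/2)
4. 4285.714ms @ 5 + 857.143ms (1)
5. 5142.857ms @ 6 + 571.429ms (2/3)
6. 5714.286ms @ 20/3 + 1142.857ms (4/3)

note 5 onset = 6b = 5142.857ms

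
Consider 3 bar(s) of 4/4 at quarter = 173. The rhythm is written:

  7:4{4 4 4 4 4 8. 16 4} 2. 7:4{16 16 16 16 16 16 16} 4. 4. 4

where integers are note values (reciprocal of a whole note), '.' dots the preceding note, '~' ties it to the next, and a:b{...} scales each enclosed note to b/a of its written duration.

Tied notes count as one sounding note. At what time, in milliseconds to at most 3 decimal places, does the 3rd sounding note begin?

1. 0.0ms @ 0 + 198.183ms (4/7)
2. 198.183ms @ 4/7 + 198.183ms (4/7)
3. 396.367ms @ 8/7 + 198.183ms (4/7)
4. 594.55ms @ 12/7 + 198.183ms (4/7)
5. 792.733ms @ 16/7 + 198.183ms (4/7)
6. 990.917ms @ 20/7 + 148.637ms (3/7)
7. 1139.554ms @ 23/7 + 49.546ms (1/7)
8. 1189.1ms @ 24/7 + 198.183ms (4/7)
9. 1387.283ms @ 4 + 1040.462ms (3)
10. 2427.746ms @ 7 + 49.546ms (1/7)
11. 2477.291ms @ 50/7 + 49.546ms (1/7)
12. 2526.837ms @ 51/7 + 49.546ms (1/7)
13. 2576.383ms @ 52/7 + 49.546ms (1/7)
14. 2625.929ms @ 53/7 + 49.546ms (1/7)
15. 2675.475ms @ 54/7 + 49.546ms (1/7)
16. 2725.021ms @ 55/7 + 49.546ms (1/7)
17. 2774.566ms @ 8 + 520.231ms (3/2)
18. 3294.798ms @ 19/2 + 520.231ms (3/2)
19. 3815.029ms @ 11 + 346.821ms (1)

note 3 onset = 8/7b = 396.367ms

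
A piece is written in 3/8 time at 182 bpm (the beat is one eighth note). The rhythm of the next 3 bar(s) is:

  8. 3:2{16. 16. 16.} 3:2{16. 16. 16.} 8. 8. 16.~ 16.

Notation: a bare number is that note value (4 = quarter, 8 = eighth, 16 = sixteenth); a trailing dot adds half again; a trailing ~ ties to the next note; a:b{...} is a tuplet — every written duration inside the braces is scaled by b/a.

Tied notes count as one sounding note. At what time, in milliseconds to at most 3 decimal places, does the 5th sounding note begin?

1. 0.0ms @ 0 + 494.505ms (3/2)
2. 494.505ms @ 3/2 + 164.835ms (1/2)
3. 659.341ms @ 2 + 164.835ms (1/2)
4. 824.176ms @ 5/2 + 164.835ms (1/2)
5. 989.011ms @ 3 + 164.835ms (1/2)
6. 1153.846ms @ 7/2 + 164.835ms (1/2)
7. 1318.681ms @ 4 + 164.835ms (1/2)
8. 1483.516ms @ 9/2 + 494.505ms (3/2)
9. 1978.022ms @ 6 + 494.505ms (3/2)
10. 2472.527ms @ 15/2 + 494.505ms (3/2)

note 5 onset = 3b = 989.011ms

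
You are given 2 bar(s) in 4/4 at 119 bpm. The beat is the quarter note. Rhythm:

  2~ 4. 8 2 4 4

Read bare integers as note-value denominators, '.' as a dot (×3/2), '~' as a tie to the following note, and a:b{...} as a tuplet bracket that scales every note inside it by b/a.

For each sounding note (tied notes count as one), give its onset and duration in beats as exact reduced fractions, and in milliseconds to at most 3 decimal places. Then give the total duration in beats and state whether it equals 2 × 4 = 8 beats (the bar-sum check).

1) 0.0ms=0b +1764.706ms=7/2b
2) 1764.706ms=7/2b +252.101ms=1/2b
3) 2016.807ms=4b +1008.403ms=2b
4) 3025.21ms=6b +504.202ms=1b
5) 3529.412ms=7b +504.202ms=1b
Σ=8b of 8 (119bpm 4/4) — PASS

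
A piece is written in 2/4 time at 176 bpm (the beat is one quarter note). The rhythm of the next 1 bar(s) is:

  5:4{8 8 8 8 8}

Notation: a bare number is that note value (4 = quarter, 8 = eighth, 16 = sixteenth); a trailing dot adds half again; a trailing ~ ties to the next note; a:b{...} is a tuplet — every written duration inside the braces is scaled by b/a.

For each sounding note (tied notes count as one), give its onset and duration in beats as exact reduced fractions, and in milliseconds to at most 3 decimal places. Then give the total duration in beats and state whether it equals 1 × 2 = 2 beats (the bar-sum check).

1) 0.0ms=0b +136.364ms=2/5b
2) 136.364ms=2/5b +136.364ms=2/5b
3) 272.727ms=4/5b +136.364ms=2/5b
4) 409.091ms=6/5b +136.364ms=2/5b
5) 545.455ms=8/5b +136.364ms=2/5b
Σ=2b of 2 (176bpm 2/4) — PASS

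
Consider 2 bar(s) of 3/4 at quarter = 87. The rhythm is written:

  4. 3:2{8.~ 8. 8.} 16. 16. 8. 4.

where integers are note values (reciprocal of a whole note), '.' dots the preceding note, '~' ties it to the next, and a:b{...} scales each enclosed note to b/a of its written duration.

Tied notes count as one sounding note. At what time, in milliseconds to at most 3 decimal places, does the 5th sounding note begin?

note 5 onset = 27/8b = 2327.586ms

1. 0.0ms @ 0 + 1034.483ms (3/2)
2. 1034.483ms @ 3/2 + 689.655ms (1)
3. 1724.138ms @ 5/2 + 344.828ms (1/2)
4. 2068.966ms @ 3 + 258.621ms (3/8)
5. 2327.586ms @ 27/8 + 258.621ms (3/8)
6. 2586.207ms @ 15/4 + 517.241ms (3/4)
7. 3103.448ms @ 9/2 + 1034.483ms (3/2)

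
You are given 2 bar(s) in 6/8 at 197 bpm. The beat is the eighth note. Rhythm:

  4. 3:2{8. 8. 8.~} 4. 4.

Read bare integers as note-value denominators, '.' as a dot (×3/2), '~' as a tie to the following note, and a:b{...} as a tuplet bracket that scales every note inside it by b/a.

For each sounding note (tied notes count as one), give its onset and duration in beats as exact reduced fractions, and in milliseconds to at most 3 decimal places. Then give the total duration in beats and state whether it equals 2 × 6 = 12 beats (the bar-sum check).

1) 0.0ms=0b +913.706ms=3b
2) 913.706ms=3b +304.569ms=1b
3) 1218.274ms=4b +304.569ms=1b
4) 1522.843ms=5b +1218.274ms=4b
5) 2741.117ms=9b +913.706ms=3b
Σ=12b of 12 (197bpm 6/8) — PASS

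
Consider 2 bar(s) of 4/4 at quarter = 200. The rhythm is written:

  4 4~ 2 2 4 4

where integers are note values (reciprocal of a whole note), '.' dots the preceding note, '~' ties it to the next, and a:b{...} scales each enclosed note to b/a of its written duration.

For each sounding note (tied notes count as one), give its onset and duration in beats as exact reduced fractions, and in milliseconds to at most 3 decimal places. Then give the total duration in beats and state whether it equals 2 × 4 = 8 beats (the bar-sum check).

1) 0.0ms=0b +300.0ms=1b
2) 300.0ms=1b +900.0ms=3b
3) 1200.0ms=4b +600.0ms=2b
4) 1800.0ms=6b +300.0ms=1b
5) 2100.0ms=7b +300.0ms=1b
Σ=8b of 8 (200bpm 4/4) — PASS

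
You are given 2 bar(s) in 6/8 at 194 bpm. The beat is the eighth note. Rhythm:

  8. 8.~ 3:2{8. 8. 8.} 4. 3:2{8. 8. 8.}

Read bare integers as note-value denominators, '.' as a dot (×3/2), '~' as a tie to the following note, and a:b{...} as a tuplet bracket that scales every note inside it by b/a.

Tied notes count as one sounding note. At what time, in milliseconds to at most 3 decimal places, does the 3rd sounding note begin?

note 3 onset = 4b = 1237.113ms

1. 0.0ms @ 0 + 463.918ms (3/2)
2. 463.918ms @ 3/2 + 773.196ms (5/2)
3. 1237.113ms @ 4 + 309.278ms (1)
4. 1546.392ms @ 5 + 309.278ms (1)
5. 1855.67ms @ 6 + 927.835ms (3)
6. 2783.505ms @ 9 + 309.278ms (1)
7. 3092.784ms @ 10 + 309.278ms (1)
8. 3402.062ms @ 11 + 309.278ms (1)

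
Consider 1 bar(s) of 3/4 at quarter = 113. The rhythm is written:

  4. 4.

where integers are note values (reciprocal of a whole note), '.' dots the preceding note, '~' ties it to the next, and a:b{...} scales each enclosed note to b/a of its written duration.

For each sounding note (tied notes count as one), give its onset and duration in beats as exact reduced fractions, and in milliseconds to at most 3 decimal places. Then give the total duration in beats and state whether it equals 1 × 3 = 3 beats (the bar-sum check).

1) 0.0ms=0b +796.46ms=3/2b
2) 796.46ms=3/2b +796.46ms=3/2b
Σ=3b of 3 (113bpm 3/4) — PASS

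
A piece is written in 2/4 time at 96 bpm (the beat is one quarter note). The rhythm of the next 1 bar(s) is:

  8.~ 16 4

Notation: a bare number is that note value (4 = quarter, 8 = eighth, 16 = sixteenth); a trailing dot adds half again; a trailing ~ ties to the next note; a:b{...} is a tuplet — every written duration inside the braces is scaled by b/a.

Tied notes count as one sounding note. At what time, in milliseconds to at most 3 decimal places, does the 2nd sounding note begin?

note 2 onset = 1b = 625.0ms

1. 0.0ms @ 0 + 625.0ms (1)
2. 625.0ms @ 1 + 625.0ms (1)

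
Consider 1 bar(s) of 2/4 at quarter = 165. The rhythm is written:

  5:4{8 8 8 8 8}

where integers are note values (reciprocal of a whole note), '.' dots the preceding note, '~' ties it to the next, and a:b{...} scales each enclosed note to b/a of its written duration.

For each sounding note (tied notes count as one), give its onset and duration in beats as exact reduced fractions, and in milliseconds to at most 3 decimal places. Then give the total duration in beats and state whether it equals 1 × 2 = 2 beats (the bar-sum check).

1) 0.0ms=0b +145.455ms=2/5b
2) 145.455ms=2/5b +145.455ms=2/5b
3) 290.909ms=4/5b +145.455ms=2/5b
4) 436.364ms=6/5b +145.455ms=2/5b
5) 581.818ms=8/5b +145.455ms=2/5b
Σ=2b of 2 (165bpm 2/4) — PASS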